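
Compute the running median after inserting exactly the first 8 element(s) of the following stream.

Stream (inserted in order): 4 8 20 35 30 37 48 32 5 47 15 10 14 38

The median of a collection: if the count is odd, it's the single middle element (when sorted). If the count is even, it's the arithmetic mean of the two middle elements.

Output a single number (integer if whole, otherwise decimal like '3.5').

Step 1: insert 4 -> lo=[4] (size 1, max 4) hi=[] (size 0) -> median=4
Step 2: insert 8 -> lo=[4] (size 1, max 4) hi=[8] (size 1, min 8) -> median=6
Step 3: insert 20 -> lo=[4, 8] (size 2, max 8) hi=[20] (size 1, min 20) -> median=8
Step 4: insert 35 -> lo=[4, 8] (size 2, max 8) hi=[20, 35] (size 2, min 20) -> median=14
Step 5: insert 30 -> lo=[4, 8, 20] (size 3, max 20) hi=[30, 35] (size 2, min 30) -> median=20
Step 6: insert 37 -> lo=[4, 8, 20] (size 3, max 20) hi=[30, 35, 37] (size 3, min 30) -> median=25
Step 7: insert 48 -> lo=[4, 8, 20, 30] (size 4, max 30) hi=[35, 37, 48] (size 3, min 35) -> median=30
Step 8: insert 32 -> lo=[4, 8, 20, 30] (size 4, max 30) hi=[32, 35, 37, 48] (size 4, min 32) -> median=31

Answer: 31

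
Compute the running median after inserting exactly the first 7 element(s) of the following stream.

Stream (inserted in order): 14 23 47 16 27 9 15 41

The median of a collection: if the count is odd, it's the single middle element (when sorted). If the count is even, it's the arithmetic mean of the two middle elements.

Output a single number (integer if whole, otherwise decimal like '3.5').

Answer: 16

Derivation:
Step 1: insert 14 -> lo=[14] (size 1, max 14) hi=[] (size 0) -> median=14
Step 2: insert 23 -> lo=[14] (size 1, max 14) hi=[23] (size 1, min 23) -> median=18.5
Step 3: insert 47 -> lo=[14, 23] (size 2, max 23) hi=[47] (size 1, min 47) -> median=23
Step 4: insert 16 -> lo=[14, 16] (size 2, max 16) hi=[23, 47] (size 2, min 23) -> median=19.5
Step 5: insert 27 -> lo=[14, 16, 23] (size 3, max 23) hi=[27, 47] (size 2, min 27) -> median=23
Step 6: insert 9 -> lo=[9, 14, 16] (size 3, max 16) hi=[23, 27, 47] (size 3, min 23) -> median=19.5
Step 7: insert 15 -> lo=[9, 14, 15, 16] (size 4, max 16) hi=[23, 27, 47] (size 3, min 23) -> median=16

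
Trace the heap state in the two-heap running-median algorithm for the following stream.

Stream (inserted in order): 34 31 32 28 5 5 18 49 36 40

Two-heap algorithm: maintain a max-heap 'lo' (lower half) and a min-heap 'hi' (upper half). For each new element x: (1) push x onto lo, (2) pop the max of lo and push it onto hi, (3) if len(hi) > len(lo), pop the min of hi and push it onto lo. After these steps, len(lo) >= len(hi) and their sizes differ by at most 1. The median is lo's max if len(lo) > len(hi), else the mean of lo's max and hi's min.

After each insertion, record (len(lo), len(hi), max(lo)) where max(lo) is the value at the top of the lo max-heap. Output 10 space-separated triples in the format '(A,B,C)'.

Step 1: insert 34 -> lo=[34] hi=[] -> (len(lo)=1, len(hi)=0, max(lo)=34)
Step 2: insert 31 -> lo=[31] hi=[34] -> (len(lo)=1, len(hi)=1, max(lo)=31)
Step 3: insert 32 -> lo=[31, 32] hi=[34] -> (len(lo)=2, len(hi)=1, max(lo)=32)
Step 4: insert 28 -> lo=[28, 31] hi=[32, 34] -> (len(lo)=2, len(hi)=2, max(lo)=31)
Step 5: insert 5 -> lo=[5, 28, 31] hi=[32, 34] -> (len(lo)=3, len(hi)=2, max(lo)=31)
Step 6: insert 5 -> lo=[5, 5, 28] hi=[31, 32, 34] -> (len(lo)=3, len(hi)=3, max(lo)=28)
Step 7: insert 18 -> lo=[5, 5, 18, 28] hi=[31, 32, 34] -> (len(lo)=4, len(hi)=3, max(lo)=28)
Step 8: insert 49 -> lo=[5, 5, 18, 28] hi=[31, 32, 34, 49] -> (len(lo)=4, len(hi)=4, max(lo)=28)
Step 9: insert 36 -> lo=[5, 5, 18, 28, 31] hi=[32, 34, 36, 49] -> (len(lo)=5, len(hi)=4, max(lo)=31)
Step 10: insert 40 -> lo=[5, 5, 18, 28, 31] hi=[32, 34, 36, 40, 49] -> (len(lo)=5, len(hi)=5, max(lo)=31)

Answer: (1,0,34) (1,1,31) (2,1,32) (2,2,31) (3,2,31) (3,3,28) (4,3,28) (4,4,28) (5,4,31) (5,5,31)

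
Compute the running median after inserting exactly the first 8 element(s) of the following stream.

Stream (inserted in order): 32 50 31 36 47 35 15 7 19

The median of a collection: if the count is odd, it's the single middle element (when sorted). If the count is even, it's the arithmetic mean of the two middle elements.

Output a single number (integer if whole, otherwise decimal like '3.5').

Step 1: insert 32 -> lo=[32] (size 1, max 32) hi=[] (size 0) -> median=32
Step 2: insert 50 -> lo=[32] (size 1, max 32) hi=[50] (size 1, min 50) -> median=41
Step 3: insert 31 -> lo=[31, 32] (size 2, max 32) hi=[50] (size 1, min 50) -> median=32
Step 4: insert 36 -> lo=[31, 32] (size 2, max 32) hi=[36, 50] (size 2, min 36) -> median=34
Step 5: insert 47 -> lo=[31, 32, 36] (size 3, max 36) hi=[47, 50] (size 2, min 47) -> median=36
Step 6: insert 35 -> lo=[31, 32, 35] (size 3, max 35) hi=[36, 47, 50] (size 3, min 36) -> median=35.5
Step 7: insert 15 -> lo=[15, 31, 32, 35] (size 4, max 35) hi=[36, 47, 50] (size 3, min 36) -> median=35
Step 8: insert 7 -> lo=[7, 15, 31, 32] (size 4, max 32) hi=[35, 36, 47, 50] (size 4, min 35) -> median=33.5

Answer: 33.5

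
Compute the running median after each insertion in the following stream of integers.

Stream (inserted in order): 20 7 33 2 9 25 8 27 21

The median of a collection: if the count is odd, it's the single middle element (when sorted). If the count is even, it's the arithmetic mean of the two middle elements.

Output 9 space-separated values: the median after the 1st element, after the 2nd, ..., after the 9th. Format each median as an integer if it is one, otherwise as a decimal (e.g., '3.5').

Answer: 20 13.5 20 13.5 9 14.5 9 14.5 20

Derivation:
Step 1: insert 20 -> lo=[20] (size 1, max 20) hi=[] (size 0) -> median=20
Step 2: insert 7 -> lo=[7] (size 1, max 7) hi=[20] (size 1, min 20) -> median=13.5
Step 3: insert 33 -> lo=[7, 20] (size 2, max 20) hi=[33] (size 1, min 33) -> median=20
Step 4: insert 2 -> lo=[2, 7] (size 2, max 7) hi=[20, 33] (size 2, min 20) -> median=13.5
Step 5: insert 9 -> lo=[2, 7, 9] (size 3, max 9) hi=[20, 33] (size 2, min 20) -> median=9
Step 6: insert 25 -> lo=[2, 7, 9] (size 3, max 9) hi=[20, 25, 33] (size 3, min 20) -> median=14.5
Step 7: insert 8 -> lo=[2, 7, 8, 9] (size 4, max 9) hi=[20, 25, 33] (size 3, min 20) -> median=9
Step 8: insert 27 -> lo=[2, 7, 8, 9] (size 4, max 9) hi=[20, 25, 27, 33] (size 4, min 20) -> median=14.5
Step 9: insert 21 -> lo=[2, 7, 8, 9, 20] (size 5, max 20) hi=[21, 25, 27, 33] (size 4, min 21) -> median=20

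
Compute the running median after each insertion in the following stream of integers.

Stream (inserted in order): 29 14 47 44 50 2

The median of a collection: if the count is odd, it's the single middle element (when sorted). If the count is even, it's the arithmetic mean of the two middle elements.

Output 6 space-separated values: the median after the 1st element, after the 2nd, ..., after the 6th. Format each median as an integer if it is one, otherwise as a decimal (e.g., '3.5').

Answer: 29 21.5 29 36.5 44 36.5

Derivation:
Step 1: insert 29 -> lo=[29] (size 1, max 29) hi=[] (size 0) -> median=29
Step 2: insert 14 -> lo=[14] (size 1, max 14) hi=[29] (size 1, min 29) -> median=21.5
Step 3: insert 47 -> lo=[14, 29] (size 2, max 29) hi=[47] (size 1, min 47) -> median=29
Step 4: insert 44 -> lo=[14, 29] (size 2, max 29) hi=[44, 47] (size 2, min 44) -> median=36.5
Step 5: insert 50 -> lo=[14, 29, 44] (size 3, max 44) hi=[47, 50] (size 2, min 47) -> median=44
Step 6: insert 2 -> lo=[2, 14, 29] (size 3, max 29) hi=[44, 47, 50] (size 3, min 44) -> median=36.5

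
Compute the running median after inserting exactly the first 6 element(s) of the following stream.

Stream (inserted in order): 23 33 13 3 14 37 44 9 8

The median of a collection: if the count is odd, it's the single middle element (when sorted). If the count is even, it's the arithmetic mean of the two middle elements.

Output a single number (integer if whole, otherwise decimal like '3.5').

Step 1: insert 23 -> lo=[23] (size 1, max 23) hi=[] (size 0) -> median=23
Step 2: insert 33 -> lo=[23] (size 1, max 23) hi=[33] (size 1, min 33) -> median=28
Step 3: insert 13 -> lo=[13, 23] (size 2, max 23) hi=[33] (size 1, min 33) -> median=23
Step 4: insert 3 -> lo=[3, 13] (size 2, max 13) hi=[23, 33] (size 2, min 23) -> median=18
Step 5: insert 14 -> lo=[3, 13, 14] (size 3, max 14) hi=[23, 33] (size 2, min 23) -> median=14
Step 6: insert 37 -> lo=[3, 13, 14] (size 3, max 14) hi=[23, 33, 37] (size 3, min 23) -> median=18.5

Answer: 18.5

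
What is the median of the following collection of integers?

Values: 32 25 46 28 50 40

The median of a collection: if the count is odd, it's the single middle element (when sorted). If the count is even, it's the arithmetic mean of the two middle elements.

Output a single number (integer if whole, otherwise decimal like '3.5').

Step 1: insert 32 -> lo=[32] (size 1, max 32) hi=[] (size 0) -> median=32
Step 2: insert 25 -> lo=[25] (size 1, max 25) hi=[32] (size 1, min 32) -> median=28.5
Step 3: insert 46 -> lo=[25, 32] (size 2, max 32) hi=[46] (size 1, min 46) -> median=32
Step 4: insert 28 -> lo=[25, 28] (size 2, max 28) hi=[32, 46] (size 2, min 32) -> median=30
Step 5: insert 50 -> lo=[25, 28, 32] (size 3, max 32) hi=[46, 50] (size 2, min 46) -> median=32
Step 6: insert 40 -> lo=[25, 28, 32] (size 3, max 32) hi=[40, 46, 50] (size 3, min 40) -> median=36

Answer: 36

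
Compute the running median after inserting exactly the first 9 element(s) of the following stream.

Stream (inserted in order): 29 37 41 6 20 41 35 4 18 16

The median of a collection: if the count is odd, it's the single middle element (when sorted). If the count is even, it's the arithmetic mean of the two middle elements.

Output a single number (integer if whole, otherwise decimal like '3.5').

Step 1: insert 29 -> lo=[29] (size 1, max 29) hi=[] (size 0) -> median=29
Step 2: insert 37 -> lo=[29] (size 1, max 29) hi=[37] (size 1, min 37) -> median=33
Step 3: insert 41 -> lo=[29, 37] (size 2, max 37) hi=[41] (size 1, min 41) -> median=37
Step 4: insert 6 -> lo=[6, 29] (size 2, max 29) hi=[37, 41] (size 2, min 37) -> median=33
Step 5: insert 20 -> lo=[6, 20, 29] (size 3, max 29) hi=[37, 41] (size 2, min 37) -> median=29
Step 6: insert 41 -> lo=[6, 20, 29] (size 3, max 29) hi=[37, 41, 41] (size 3, min 37) -> median=33
Step 7: insert 35 -> lo=[6, 20, 29, 35] (size 4, max 35) hi=[37, 41, 41] (size 3, min 37) -> median=35
Step 8: insert 4 -> lo=[4, 6, 20, 29] (size 4, max 29) hi=[35, 37, 41, 41] (size 4, min 35) -> median=32
Step 9: insert 18 -> lo=[4, 6, 18, 20, 29] (size 5, max 29) hi=[35, 37, 41, 41] (size 4, min 35) -> median=29

Answer: 29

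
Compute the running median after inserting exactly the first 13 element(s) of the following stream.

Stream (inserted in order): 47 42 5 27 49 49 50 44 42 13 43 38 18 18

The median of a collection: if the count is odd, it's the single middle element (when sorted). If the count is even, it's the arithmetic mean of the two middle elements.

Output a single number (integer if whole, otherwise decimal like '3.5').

Answer: 42

Derivation:
Step 1: insert 47 -> lo=[47] (size 1, max 47) hi=[] (size 0) -> median=47
Step 2: insert 42 -> lo=[42] (size 1, max 42) hi=[47] (size 1, min 47) -> median=44.5
Step 3: insert 5 -> lo=[5, 42] (size 2, max 42) hi=[47] (size 1, min 47) -> median=42
Step 4: insert 27 -> lo=[5, 27] (size 2, max 27) hi=[42, 47] (size 2, min 42) -> median=34.5
Step 5: insert 49 -> lo=[5, 27, 42] (size 3, max 42) hi=[47, 49] (size 2, min 47) -> median=42
Step 6: insert 49 -> lo=[5, 27, 42] (size 3, max 42) hi=[47, 49, 49] (size 3, min 47) -> median=44.5
Step 7: insert 50 -> lo=[5, 27, 42, 47] (size 4, max 47) hi=[49, 49, 50] (size 3, min 49) -> median=47
Step 8: insert 44 -> lo=[5, 27, 42, 44] (size 4, max 44) hi=[47, 49, 49, 50] (size 4, min 47) -> median=45.5
Step 9: insert 42 -> lo=[5, 27, 42, 42, 44] (size 5, max 44) hi=[47, 49, 49, 50] (size 4, min 47) -> median=44
Step 10: insert 13 -> lo=[5, 13, 27, 42, 42] (size 5, max 42) hi=[44, 47, 49, 49, 50] (size 5, min 44) -> median=43
Step 11: insert 43 -> lo=[5, 13, 27, 42, 42, 43] (size 6, max 43) hi=[44, 47, 49, 49, 50] (size 5, min 44) -> median=43
Step 12: insert 38 -> lo=[5, 13, 27, 38, 42, 42] (size 6, max 42) hi=[43, 44, 47, 49, 49, 50] (size 6, min 43) -> median=42.5
Step 13: insert 18 -> lo=[5, 13, 18, 27, 38, 42, 42] (size 7, max 42) hi=[43, 44, 47, 49, 49, 50] (size 6, min 43) -> median=42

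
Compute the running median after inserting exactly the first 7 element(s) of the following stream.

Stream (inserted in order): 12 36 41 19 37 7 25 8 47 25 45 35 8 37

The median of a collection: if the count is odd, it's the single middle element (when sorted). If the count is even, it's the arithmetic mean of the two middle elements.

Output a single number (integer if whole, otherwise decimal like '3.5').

Step 1: insert 12 -> lo=[12] (size 1, max 12) hi=[] (size 0) -> median=12
Step 2: insert 36 -> lo=[12] (size 1, max 12) hi=[36] (size 1, min 36) -> median=24
Step 3: insert 41 -> lo=[12, 36] (size 2, max 36) hi=[41] (size 1, min 41) -> median=36
Step 4: insert 19 -> lo=[12, 19] (size 2, max 19) hi=[36, 41] (size 2, min 36) -> median=27.5
Step 5: insert 37 -> lo=[12, 19, 36] (size 3, max 36) hi=[37, 41] (size 2, min 37) -> median=36
Step 6: insert 7 -> lo=[7, 12, 19] (size 3, max 19) hi=[36, 37, 41] (size 3, min 36) -> median=27.5
Step 7: insert 25 -> lo=[7, 12, 19, 25] (size 4, max 25) hi=[36, 37, 41] (size 3, min 36) -> median=25

Answer: 25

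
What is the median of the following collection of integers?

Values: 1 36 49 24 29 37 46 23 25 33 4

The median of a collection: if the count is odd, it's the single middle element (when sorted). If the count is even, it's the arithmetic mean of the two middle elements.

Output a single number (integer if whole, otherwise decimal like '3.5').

Answer: 29

Derivation:
Step 1: insert 1 -> lo=[1] (size 1, max 1) hi=[] (size 0) -> median=1
Step 2: insert 36 -> lo=[1] (size 1, max 1) hi=[36] (size 1, min 36) -> median=18.5
Step 3: insert 49 -> lo=[1, 36] (size 2, max 36) hi=[49] (size 1, min 49) -> median=36
Step 4: insert 24 -> lo=[1, 24] (size 2, max 24) hi=[36, 49] (size 2, min 36) -> median=30
Step 5: insert 29 -> lo=[1, 24, 29] (size 3, max 29) hi=[36, 49] (size 2, min 36) -> median=29
Step 6: insert 37 -> lo=[1, 24, 29] (size 3, max 29) hi=[36, 37, 49] (size 3, min 36) -> median=32.5
Step 7: insert 46 -> lo=[1, 24, 29, 36] (size 4, max 36) hi=[37, 46, 49] (size 3, min 37) -> median=36
Step 8: insert 23 -> lo=[1, 23, 24, 29] (size 4, max 29) hi=[36, 37, 46, 49] (size 4, min 36) -> median=32.5
Step 9: insert 25 -> lo=[1, 23, 24, 25, 29] (size 5, max 29) hi=[36, 37, 46, 49] (size 4, min 36) -> median=29
Step 10: insert 33 -> lo=[1, 23, 24, 25, 29] (size 5, max 29) hi=[33, 36, 37, 46, 49] (size 5, min 33) -> median=31
Step 11: insert 4 -> lo=[1, 4, 23, 24, 25, 29] (size 6, max 29) hi=[33, 36, 37, 46, 49] (size 5, min 33) -> median=29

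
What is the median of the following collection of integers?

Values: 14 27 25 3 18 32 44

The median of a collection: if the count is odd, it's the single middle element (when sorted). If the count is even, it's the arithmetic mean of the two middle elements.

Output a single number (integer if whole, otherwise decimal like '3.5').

Step 1: insert 14 -> lo=[14] (size 1, max 14) hi=[] (size 0) -> median=14
Step 2: insert 27 -> lo=[14] (size 1, max 14) hi=[27] (size 1, min 27) -> median=20.5
Step 3: insert 25 -> lo=[14, 25] (size 2, max 25) hi=[27] (size 1, min 27) -> median=25
Step 4: insert 3 -> lo=[3, 14] (size 2, max 14) hi=[25, 27] (size 2, min 25) -> median=19.5
Step 5: insert 18 -> lo=[3, 14, 18] (size 3, max 18) hi=[25, 27] (size 2, min 25) -> median=18
Step 6: insert 32 -> lo=[3, 14, 18] (size 3, max 18) hi=[25, 27, 32] (size 3, min 25) -> median=21.5
Step 7: insert 44 -> lo=[3, 14, 18, 25] (size 4, max 25) hi=[27, 32, 44] (size 3, min 27) -> median=25

Answer: 25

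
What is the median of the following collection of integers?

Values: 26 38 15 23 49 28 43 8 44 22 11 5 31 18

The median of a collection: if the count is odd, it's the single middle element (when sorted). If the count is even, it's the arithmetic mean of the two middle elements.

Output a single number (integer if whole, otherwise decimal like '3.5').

Step 1: insert 26 -> lo=[26] (size 1, max 26) hi=[] (size 0) -> median=26
Step 2: insert 38 -> lo=[26] (size 1, max 26) hi=[38] (size 1, min 38) -> median=32
Step 3: insert 15 -> lo=[15, 26] (size 2, max 26) hi=[38] (size 1, min 38) -> median=26
Step 4: insert 23 -> lo=[15, 23] (size 2, max 23) hi=[26, 38] (size 2, min 26) -> median=24.5
Step 5: insert 49 -> lo=[15, 23, 26] (size 3, max 26) hi=[38, 49] (size 2, min 38) -> median=26
Step 6: insert 28 -> lo=[15, 23, 26] (size 3, max 26) hi=[28, 38, 49] (size 3, min 28) -> median=27
Step 7: insert 43 -> lo=[15, 23, 26, 28] (size 4, max 28) hi=[38, 43, 49] (size 3, min 38) -> median=28
Step 8: insert 8 -> lo=[8, 15, 23, 26] (size 4, max 26) hi=[28, 38, 43, 49] (size 4, min 28) -> median=27
Step 9: insert 44 -> lo=[8, 15, 23, 26, 28] (size 5, max 28) hi=[38, 43, 44, 49] (size 4, min 38) -> median=28
Step 10: insert 22 -> lo=[8, 15, 22, 23, 26] (size 5, max 26) hi=[28, 38, 43, 44, 49] (size 5, min 28) -> median=27
Step 11: insert 11 -> lo=[8, 11, 15, 22, 23, 26] (size 6, max 26) hi=[28, 38, 43, 44, 49] (size 5, min 28) -> median=26
Step 12: insert 5 -> lo=[5, 8, 11, 15, 22, 23] (size 6, max 23) hi=[26, 28, 38, 43, 44, 49] (size 6, min 26) -> median=24.5
Step 13: insert 31 -> lo=[5, 8, 11, 15, 22, 23, 26] (size 7, max 26) hi=[28, 31, 38, 43, 44, 49] (size 6, min 28) -> median=26
Step 14: insert 18 -> lo=[5, 8, 11, 15, 18, 22, 23] (size 7, max 23) hi=[26, 28, 31, 38, 43, 44, 49] (size 7, min 26) -> median=24.5

Answer: 24.5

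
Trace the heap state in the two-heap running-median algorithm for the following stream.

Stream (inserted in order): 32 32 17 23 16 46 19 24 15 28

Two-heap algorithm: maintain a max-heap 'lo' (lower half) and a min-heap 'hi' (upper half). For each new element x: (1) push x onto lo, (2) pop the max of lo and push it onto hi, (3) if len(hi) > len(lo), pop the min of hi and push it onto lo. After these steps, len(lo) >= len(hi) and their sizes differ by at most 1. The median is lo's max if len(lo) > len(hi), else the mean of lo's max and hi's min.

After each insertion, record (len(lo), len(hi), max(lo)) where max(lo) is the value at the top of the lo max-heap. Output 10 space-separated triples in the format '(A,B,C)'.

Answer: (1,0,32) (1,1,32) (2,1,32) (2,2,23) (3,2,23) (3,3,23) (4,3,23) (4,4,23) (5,4,23) (5,5,23)

Derivation:
Step 1: insert 32 -> lo=[32] hi=[] -> (len(lo)=1, len(hi)=0, max(lo)=32)
Step 2: insert 32 -> lo=[32] hi=[32] -> (len(lo)=1, len(hi)=1, max(lo)=32)
Step 3: insert 17 -> lo=[17, 32] hi=[32] -> (len(lo)=2, len(hi)=1, max(lo)=32)
Step 4: insert 23 -> lo=[17, 23] hi=[32, 32] -> (len(lo)=2, len(hi)=2, max(lo)=23)
Step 5: insert 16 -> lo=[16, 17, 23] hi=[32, 32] -> (len(lo)=3, len(hi)=2, max(lo)=23)
Step 6: insert 46 -> lo=[16, 17, 23] hi=[32, 32, 46] -> (len(lo)=3, len(hi)=3, max(lo)=23)
Step 7: insert 19 -> lo=[16, 17, 19, 23] hi=[32, 32, 46] -> (len(lo)=4, len(hi)=3, max(lo)=23)
Step 8: insert 24 -> lo=[16, 17, 19, 23] hi=[24, 32, 32, 46] -> (len(lo)=4, len(hi)=4, max(lo)=23)
Step 9: insert 15 -> lo=[15, 16, 17, 19, 23] hi=[24, 32, 32, 46] -> (len(lo)=5, len(hi)=4, max(lo)=23)
Step 10: insert 28 -> lo=[15, 16, 17, 19, 23] hi=[24, 28, 32, 32, 46] -> (len(lo)=5, len(hi)=5, max(lo)=23)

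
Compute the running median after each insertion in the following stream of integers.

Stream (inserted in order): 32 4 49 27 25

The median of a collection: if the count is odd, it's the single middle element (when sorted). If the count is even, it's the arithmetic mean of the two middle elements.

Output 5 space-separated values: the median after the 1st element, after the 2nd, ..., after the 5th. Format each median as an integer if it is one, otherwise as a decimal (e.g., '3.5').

Step 1: insert 32 -> lo=[32] (size 1, max 32) hi=[] (size 0) -> median=32
Step 2: insert 4 -> lo=[4] (size 1, max 4) hi=[32] (size 1, min 32) -> median=18
Step 3: insert 49 -> lo=[4, 32] (size 2, max 32) hi=[49] (size 1, min 49) -> median=32
Step 4: insert 27 -> lo=[4, 27] (size 2, max 27) hi=[32, 49] (size 2, min 32) -> median=29.5
Step 5: insert 25 -> lo=[4, 25, 27] (size 3, max 27) hi=[32, 49] (size 2, min 32) -> median=27

Answer: 32 18 32 29.5 27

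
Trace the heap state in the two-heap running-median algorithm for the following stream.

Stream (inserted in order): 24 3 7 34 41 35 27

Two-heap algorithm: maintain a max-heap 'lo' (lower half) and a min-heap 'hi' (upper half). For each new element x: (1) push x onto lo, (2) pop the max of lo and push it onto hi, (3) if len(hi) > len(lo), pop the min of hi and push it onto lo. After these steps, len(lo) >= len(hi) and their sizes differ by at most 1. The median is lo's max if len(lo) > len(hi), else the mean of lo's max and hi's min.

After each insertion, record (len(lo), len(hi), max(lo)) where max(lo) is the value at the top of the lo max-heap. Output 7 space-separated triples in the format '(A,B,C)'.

Answer: (1,0,24) (1,1,3) (2,1,7) (2,2,7) (3,2,24) (3,3,24) (4,3,27)

Derivation:
Step 1: insert 24 -> lo=[24] hi=[] -> (len(lo)=1, len(hi)=0, max(lo)=24)
Step 2: insert 3 -> lo=[3] hi=[24] -> (len(lo)=1, len(hi)=1, max(lo)=3)
Step 3: insert 7 -> lo=[3, 7] hi=[24] -> (len(lo)=2, len(hi)=1, max(lo)=7)
Step 4: insert 34 -> lo=[3, 7] hi=[24, 34] -> (len(lo)=2, len(hi)=2, max(lo)=7)
Step 5: insert 41 -> lo=[3, 7, 24] hi=[34, 41] -> (len(lo)=3, len(hi)=2, max(lo)=24)
Step 6: insert 35 -> lo=[3, 7, 24] hi=[34, 35, 41] -> (len(lo)=3, len(hi)=3, max(lo)=24)
Step 7: insert 27 -> lo=[3, 7, 24, 27] hi=[34, 35, 41] -> (len(lo)=4, len(hi)=3, max(lo)=27)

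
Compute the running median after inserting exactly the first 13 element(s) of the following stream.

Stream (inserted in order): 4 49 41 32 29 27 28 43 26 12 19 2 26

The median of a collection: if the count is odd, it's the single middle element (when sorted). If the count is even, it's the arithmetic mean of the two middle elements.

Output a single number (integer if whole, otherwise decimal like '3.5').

Step 1: insert 4 -> lo=[4] (size 1, max 4) hi=[] (size 0) -> median=4
Step 2: insert 49 -> lo=[4] (size 1, max 4) hi=[49] (size 1, min 49) -> median=26.5
Step 3: insert 41 -> lo=[4, 41] (size 2, max 41) hi=[49] (size 1, min 49) -> median=41
Step 4: insert 32 -> lo=[4, 32] (size 2, max 32) hi=[41, 49] (size 2, min 41) -> median=36.5
Step 5: insert 29 -> lo=[4, 29, 32] (size 3, max 32) hi=[41, 49] (size 2, min 41) -> median=32
Step 6: insert 27 -> lo=[4, 27, 29] (size 3, max 29) hi=[32, 41, 49] (size 3, min 32) -> median=30.5
Step 7: insert 28 -> lo=[4, 27, 28, 29] (size 4, max 29) hi=[32, 41, 49] (size 3, min 32) -> median=29
Step 8: insert 43 -> lo=[4, 27, 28, 29] (size 4, max 29) hi=[32, 41, 43, 49] (size 4, min 32) -> median=30.5
Step 9: insert 26 -> lo=[4, 26, 27, 28, 29] (size 5, max 29) hi=[32, 41, 43, 49] (size 4, min 32) -> median=29
Step 10: insert 12 -> lo=[4, 12, 26, 27, 28] (size 5, max 28) hi=[29, 32, 41, 43, 49] (size 5, min 29) -> median=28.5
Step 11: insert 19 -> lo=[4, 12, 19, 26, 27, 28] (size 6, max 28) hi=[29, 32, 41, 43, 49] (size 5, min 29) -> median=28
Step 12: insert 2 -> lo=[2, 4, 12, 19, 26, 27] (size 6, max 27) hi=[28, 29, 32, 41, 43, 49] (size 6, min 28) -> median=27.5
Step 13: insert 26 -> lo=[2, 4, 12, 19, 26, 26, 27] (size 7, max 27) hi=[28, 29, 32, 41, 43, 49] (size 6, min 28) -> median=27

Answer: 27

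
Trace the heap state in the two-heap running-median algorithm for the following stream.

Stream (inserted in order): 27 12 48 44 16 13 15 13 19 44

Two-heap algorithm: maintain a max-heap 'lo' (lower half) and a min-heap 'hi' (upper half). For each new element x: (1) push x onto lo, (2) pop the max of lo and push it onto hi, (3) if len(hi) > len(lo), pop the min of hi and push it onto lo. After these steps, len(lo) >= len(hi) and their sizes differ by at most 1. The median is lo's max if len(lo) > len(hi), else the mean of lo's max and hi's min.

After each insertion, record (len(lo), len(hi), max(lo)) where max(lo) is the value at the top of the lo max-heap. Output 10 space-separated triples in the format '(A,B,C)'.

Step 1: insert 27 -> lo=[27] hi=[] -> (len(lo)=1, len(hi)=0, max(lo)=27)
Step 2: insert 12 -> lo=[12] hi=[27] -> (len(lo)=1, len(hi)=1, max(lo)=12)
Step 3: insert 48 -> lo=[12, 27] hi=[48] -> (len(lo)=2, len(hi)=1, max(lo)=27)
Step 4: insert 44 -> lo=[12, 27] hi=[44, 48] -> (len(lo)=2, len(hi)=2, max(lo)=27)
Step 5: insert 16 -> lo=[12, 16, 27] hi=[44, 48] -> (len(lo)=3, len(hi)=2, max(lo)=27)
Step 6: insert 13 -> lo=[12, 13, 16] hi=[27, 44, 48] -> (len(lo)=3, len(hi)=3, max(lo)=16)
Step 7: insert 15 -> lo=[12, 13, 15, 16] hi=[27, 44, 48] -> (len(lo)=4, len(hi)=3, max(lo)=16)
Step 8: insert 13 -> lo=[12, 13, 13, 15] hi=[16, 27, 44, 48] -> (len(lo)=4, len(hi)=4, max(lo)=15)
Step 9: insert 19 -> lo=[12, 13, 13, 15, 16] hi=[19, 27, 44, 48] -> (len(lo)=5, len(hi)=4, max(lo)=16)
Step 10: insert 44 -> lo=[12, 13, 13, 15, 16] hi=[19, 27, 44, 44, 48] -> (len(lo)=5, len(hi)=5, max(lo)=16)

Answer: (1,0,27) (1,1,12) (2,1,27) (2,2,27) (3,2,27) (3,3,16) (4,3,16) (4,4,15) (5,4,16) (5,5,16)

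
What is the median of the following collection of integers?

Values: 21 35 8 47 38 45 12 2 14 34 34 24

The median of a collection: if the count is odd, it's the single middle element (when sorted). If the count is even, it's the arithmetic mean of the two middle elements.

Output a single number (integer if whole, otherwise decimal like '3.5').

Step 1: insert 21 -> lo=[21] (size 1, max 21) hi=[] (size 0) -> median=21
Step 2: insert 35 -> lo=[21] (size 1, max 21) hi=[35] (size 1, min 35) -> median=28
Step 3: insert 8 -> lo=[8, 21] (size 2, max 21) hi=[35] (size 1, min 35) -> median=21
Step 4: insert 47 -> lo=[8, 21] (size 2, max 21) hi=[35, 47] (size 2, min 35) -> median=28
Step 5: insert 38 -> lo=[8, 21, 35] (size 3, max 35) hi=[38, 47] (size 2, min 38) -> median=35
Step 6: insert 45 -> lo=[8, 21, 35] (size 3, max 35) hi=[38, 45, 47] (size 3, min 38) -> median=36.5
Step 7: insert 12 -> lo=[8, 12, 21, 35] (size 4, max 35) hi=[38, 45, 47] (size 3, min 38) -> median=35
Step 8: insert 2 -> lo=[2, 8, 12, 21] (size 4, max 21) hi=[35, 38, 45, 47] (size 4, min 35) -> median=28
Step 9: insert 14 -> lo=[2, 8, 12, 14, 21] (size 5, max 21) hi=[35, 38, 45, 47] (size 4, min 35) -> median=21
Step 10: insert 34 -> lo=[2, 8, 12, 14, 21] (size 5, max 21) hi=[34, 35, 38, 45, 47] (size 5, min 34) -> median=27.5
Step 11: insert 34 -> lo=[2, 8, 12, 14, 21, 34] (size 6, max 34) hi=[34, 35, 38, 45, 47] (size 5, min 34) -> median=34
Step 12: insert 24 -> lo=[2, 8, 12, 14, 21, 24] (size 6, max 24) hi=[34, 34, 35, 38, 45, 47] (size 6, min 34) -> median=29

Answer: 29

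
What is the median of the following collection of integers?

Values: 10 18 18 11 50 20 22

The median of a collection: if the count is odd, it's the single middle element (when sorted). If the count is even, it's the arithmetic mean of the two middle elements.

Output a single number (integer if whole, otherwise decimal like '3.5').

Step 1: insert 10 -> lo=[10] (size 1, max 10) hi=[] (size 0) -> median=10
Step 2: insert 18 -> lo=[10] (size 1, max 10) hi=[18] (size 1, min 18) -> median=14
Step 3: insert 18 -> lo=[10, 18] (size 2, max 18) hi=[18] (size 1, min 18) -> median=18
Step 4: insert 11 -> lo=[10, 11] (size 2, max 11) hi=[18, 18] (size 2, min 18) -> median=14.5
Step 5: insert 50 -> lo=[10, 11, 18] (size 3, max 18) hi=[18, 50] (size 2, min 18) -> median=18
Step 6: insert 20 -> lo=[10, 11, 18] (size 3, max 18) hi=[18, 20, 50] (size 3, min 18) -> median=18
Step 7: insert 22 -> lo=[10, 11, 18, 18] (size 4, max 18) hi=[20, 22, 50] (size 3, min 20) -> median=18

Answer: 18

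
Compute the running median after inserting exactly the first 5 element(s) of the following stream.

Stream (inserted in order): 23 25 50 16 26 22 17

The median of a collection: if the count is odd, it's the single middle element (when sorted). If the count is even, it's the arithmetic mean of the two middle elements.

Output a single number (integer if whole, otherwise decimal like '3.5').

Step 1: insert 23 -> lo=[23] (size 1, max 23) hi=[] (size 0) -> median=23
Step 2: insert 25 -> lo=[23] (size 1, max 23) hi=[25] (size 1, min 25) -> median=24
Step 3: insert 50 -> lo=[23, 25] (size 2, max 25) hi=[50] (size 1, min 50) -> median=25
Step 4: insert 16 -> lo=[16, 23] (size 2, max 23) hi=[25, 50] (size 2, min 25) -> median=24
Step 5: insert 26 -> lo=[16, 23, 25] (size 3, max 25) hi=[26, 50] (size 2, min 26) -> median=25

Answer: 25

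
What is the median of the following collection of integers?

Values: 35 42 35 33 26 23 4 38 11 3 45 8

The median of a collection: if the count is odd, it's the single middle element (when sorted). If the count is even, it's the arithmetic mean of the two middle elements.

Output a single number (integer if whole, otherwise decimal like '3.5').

Step 1: insert 35 -> lo=[35] (size 1, max 35) hi=[] (size 0) -> median=35
Step 2: insert 42 -> lo=[35] (size 1, max 35) hi=[42] (size 1, min 42) -> median=38.5
Step 3: insert 35 -> lo=[35, 35] (size 2, max 35) hi=[42] (size 1, min 42) -> median=35
Step 4: insert 33 -> lo=[33, 35] (size 2, max 35) hi=[35, 42] (size 2, min 35) -> median=35
Step 5: insert 26 -> lo=[26, 33, 35] (size 3, max 35) hi=[35, 42] (size 2, min 35) -> median=35
Step 6: insert 23 -> lo=[23, 26, 33] (size 3, max 33) hi=[35, 35, 42] (size 3, min 35) -> median=34
Step 7: insert 4 -> lo=[4, 23, 26, 33] (size 4, max 33) hi=[35, 35, 42] (size 3, min 35) -> median=33
Step 8: insert 38 -> lo=[4, 23, 26, 33] (size 4, max 33) hi=[35, 35, 38, 42] (size 4, min 35) -> median=34
Step 9: insert 11 -> lo=[4, 11, 23, 26, 33] (size 5, max 33) hi=[35, 35, 38, 42] (size 4, min 35) -> median=33
Step 10: insert 3 -> lo=[3, 4, 11, 23, 26] (size 5, max 26) hi=[33, 35, 35, 38, 42] (size 5, min 33) -> median=29.5
Step 11: insert 45 -> lo=[3, 4, 11, 23, 26, 33] (size 6, max 33) hi=[35, 35, 38, 42, 45] (size 5, min 35) -> median=33
Step 12: insert 8 -> lo=[3, 4, 8, 11, 23, 26] (size 6, max 26) hi=[33, 35, 35, 38, 42, 45] (size 6, min 33) -> median=29.5

Answer: 29.5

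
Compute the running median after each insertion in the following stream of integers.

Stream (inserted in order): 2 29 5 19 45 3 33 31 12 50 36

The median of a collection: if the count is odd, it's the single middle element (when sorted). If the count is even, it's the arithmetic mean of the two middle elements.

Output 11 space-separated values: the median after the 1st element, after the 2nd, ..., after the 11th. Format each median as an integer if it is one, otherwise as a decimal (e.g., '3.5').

Answer: 2 15.5 5 12 19 12 19 24 19 24 29

Derivation:
Step 1: insert 2 -> lo=[2] (size 1, max 2) hi=[] (size 0) -> median=2
Step 2: insert 29 -> lo=[2] (size 1, max 2) hi=[29] (size 1, min 29) -> median=15.5
Step 3: insert 5 -> lo=[2, 5] (size 2, max 5) hi=[29] (size 1, min 29) -> median=5
Step 4: insert 19 -> lo=[2, 5] (size 2, max 5) hi=[19, 29] (size 2, min 19) -> median=12
Step 5: insert 45 -> lo=[2, 5, 19] (size 3, max 19) hi=[29, 45] (size 2, min 29) -> median=19
Step 6: insert 3 -> lo=[2, 3, 5] (size 3, max 5) hi=[19, 29, 45] (size 3, min 19) -> median=12
Step 7: insert 33 -> lo=[2, 3, 5, 19] (size 4, max 19) hi=[29, 33, 45] (size 3, min 29) -> median=19
Step 8: insert 31 -> lo=[2, 3, 5, 19] (size 4, max 19) hi=[29, 31, 33, 45] (size 4, min 29) -> median=24
Step 9: insert 12 -> lo=[2, 3, 5, 12, 19] (size 5, max 19) hi=[29, 31, 33, 45] (size 4, min 29) -> median=19
Step 10: insert 50 -> lo=[2, 3, 5, 12, 19] (size 5, max 19) hi=[29, 31, 33, 45, 50] (size 5, min 29) -> median=24
Step 11: insert 36 -> lo=[2, 3, 5, 12, 19, 29] (size 6, max 29) hi=[31, 33, 36, 45, 50] (size 5, min 31) -> median=29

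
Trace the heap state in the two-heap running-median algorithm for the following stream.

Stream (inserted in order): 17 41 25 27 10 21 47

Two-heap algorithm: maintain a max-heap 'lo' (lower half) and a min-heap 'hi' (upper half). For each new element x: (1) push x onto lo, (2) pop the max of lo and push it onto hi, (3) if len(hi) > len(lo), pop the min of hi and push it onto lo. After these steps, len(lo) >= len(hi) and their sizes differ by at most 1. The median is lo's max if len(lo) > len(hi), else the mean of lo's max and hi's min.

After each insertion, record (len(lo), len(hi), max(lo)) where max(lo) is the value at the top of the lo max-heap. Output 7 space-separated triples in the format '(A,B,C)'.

Step 1: insert 17 -> lo=[17] hi=[] -> (len(lo)=1, len(hi)=0, max(lo)=17)
Step 2: insert 41 -> lo=[17] hi=[41] -> (len(lo)=1, len(hi)=1, max(lo)=17)
Step 3: insert 25 -> lo=[17, 25] hi=[41] -> (len(lo)=2, len(hi)=1, max(lo)=25)
Step 4: insert 27 -> lo=[17, 25] hi=[27, 41] -> (len(lo)=2, len(hi)=2, max(lo)=25)
Step 5: insert 10 -> lo=[10, 17, 25] hi=[27, 41] -> (len(lo)=3, len(hi)=2, max(lo)=25)
Step 6: insert 21 -> lo=[10, 17, 21] hi=[25, 27, 41] -> (len(lo)=3, len(hi)=3, max(lo)=21)
Step 7: insert 47 -> lo=[10, 17, 21, 25] hi=[27, 41, 47] -> (len(lo)=4, len(hi)=3, max(lo)=25)

Answer: (1,0,17) (1,1,17) (2,1,25) (2,2,25) (3,2,25) (3,3,21) (4,3,25)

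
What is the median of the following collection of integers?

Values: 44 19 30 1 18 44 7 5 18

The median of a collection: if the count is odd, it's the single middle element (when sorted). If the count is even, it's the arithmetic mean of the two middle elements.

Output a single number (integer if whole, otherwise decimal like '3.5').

Answer: 18

Derivation:
Step 1: insert 44 -> lo=[44] (size 1, max 44) hi=[] (size 0) -> median=44
Step 2: insert 19 -> lo=[19] (size 1, max 19) hi=[44] (size 1, min 44) -> median=31.5
Step 3: insert 30 -> lo=[19, 30] (size 2, max 30) hi=[44] (size 1, min 44) -> median=30
Step 4: insert 1 -> lo=[1, 19] (size 2, max 19) hi=[30, 44] (size 2, min 30) -> median=24.5
Step 5: insert 18 -> lo=[1, 18, 19] (size 3, max 19) hi=[30, 44] (size 2, min 30) -> median=19
Step 6: insert 44 -> lo=[1, 18, 19] (size 3, max 19) hi=[30, 44, 44] (size 3, min 30) -> median=24.5
Step 7: insert 7 -> lo=[1, 7, 18, 19] (size 4, max 19) hi=[30, 44, 44] (size 3, min 30) -> median=19
Step 8: insert 5 -> lo=[1, 5, 7, 18] (size 4, max 18) hi=[19, 30, 44, 44] (size 4, min 19) -> median=18.5
Step 9: insert 18 -> lo=[1, 5, 7, 18, 18] (size 5, max 18) hi=[19, 30, 44, 44] (size 4, min 19) -> median=18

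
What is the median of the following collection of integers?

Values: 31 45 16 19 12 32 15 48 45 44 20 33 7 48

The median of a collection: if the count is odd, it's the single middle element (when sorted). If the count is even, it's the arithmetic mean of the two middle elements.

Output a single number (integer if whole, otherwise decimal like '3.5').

Step 1: insert 31 -> lo=[31] (size 1, max 31) hi=[] (size 0) -> median=31
Step 2: insert 45 -> lo=[31] (size 1, max 31) hi=[45] (size 1, min 45) -> median=38
Step 3: insert 16 -> lo=[16, 31] (size 2, max 31) hi=[45] (size 1, min 45) -> median=31
Step 4: insert 19 -> lo=[16, 19] (size 2, max 19) hi=[31, 45] (size 2, min 31) -> median=25
Step 5: insert 12 -> lo=[12, 16, 19] (size 3, max 19) hi=[31, 45] (size 2, min 31) -> median=19
Step 6: insert 32 -> lo=[12, 16, 19] (size 3, max 19) hi=[31, 32, 45] (size 3, min 31) -> median=25
Step 7: insert 15 -> lo=[12, 15, 16, 19] (size 4, max 19) hi=[31, 32, 45] (size 3, min 31) -> median=19
Step 8: insert 48 -> lo=[12, 15, 16, 19] (size 4, max 19) hi=[31, 32, 45, 48] (size 4, min 31) -> median=25
Step 9: insert 45 -> lo=[12, 15, 16, 19, 31] (size 5, max 31) hi=[32, 45, 45, 48] (size 4, min 32) -> median=31
Step 10: insert 44 -> lo=[12, 15, 16, 19, 31] (size 5, max 31) hi=[32, 44, 45, 45, 48] (size 5, min 32) -> median=31.5
Step 11: insert 20 -> lo=[12, 15, 16, 19, 20, 31] (size 6, max 31) hi=[32, 44, 45, 45, 48] (size 5, min 32) -> median=31
Step 12: insert 33 -> lo=[12, 15, 16, 19, 20, 31] (size 6, max 31) hi=[32, 33, 44, 45, 45, 48] (size 6, min 32) -> median=31.5
Step 13: insert 7 -> lo=[7, 12, 15, 16, 19, 20, 31] (size 7, max 31) hi=[32, 33, 44, 45, 45, 48] (size 6, min 32) -> median=31
Step 14: insert 48 -> lo=[7, 12, 15, 16, 19, 20, 31] (size 7, max 31) hi=[32, 33, 44, 45, 45, 48, 48] (size 7, min 32) -> median=31.5

Answer: 31.5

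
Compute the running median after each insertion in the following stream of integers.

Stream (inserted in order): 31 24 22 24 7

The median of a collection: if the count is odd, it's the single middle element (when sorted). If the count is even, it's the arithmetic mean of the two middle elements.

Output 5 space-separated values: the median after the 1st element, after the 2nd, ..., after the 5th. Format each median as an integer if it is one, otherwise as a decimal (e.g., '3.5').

Answer: 31 27.5 24 24 24

Derivation:
Step 1: insert 31 -> lo=[31] (size 1, max 31) hi=[] (size 0) -> median=31
Step 2: insert 24 -> lo=[24] (size 1, max 24) hi=[31] (size 1, min 31) -> median=27.5
Step 3: insert 22 -> lo=[22, 24] (size 2, max 24) hi=[31] (size 1, min 31) -> median=24
Step 4: insert 24 -> lo=[22, 24] (size 2, max 24) hi=[24, 31] (size 2, min 24) -> median=24
Step 5: insert 7 -> lo=[7, 22, 24] (size 3, max 24) hi=[24, 31] (size 2, min 24) -> median=24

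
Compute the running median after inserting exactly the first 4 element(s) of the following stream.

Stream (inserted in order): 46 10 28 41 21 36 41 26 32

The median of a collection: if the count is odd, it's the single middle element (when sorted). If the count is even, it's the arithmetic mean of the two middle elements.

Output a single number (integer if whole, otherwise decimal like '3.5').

Answer: 34.5

Derivation:
Step 1: insert 46 -> lo=[46] (size 1, max 46) hi=[] (size 0) -> median=46
Step 2: insert 10 -> lo=[10] (size 1, max 10) hi=[46] (size 1, min 46) -> median=28
Step 3: insert 28 -> lo=[10, 28] (size 2, max 28) hi=[46] (size 1, min 46) -> median=28
Step 4: insert 41 -> lo=[10, 28] (size 2, max 28) hi=[41, 46] (size 2, min 41) -> median=34.5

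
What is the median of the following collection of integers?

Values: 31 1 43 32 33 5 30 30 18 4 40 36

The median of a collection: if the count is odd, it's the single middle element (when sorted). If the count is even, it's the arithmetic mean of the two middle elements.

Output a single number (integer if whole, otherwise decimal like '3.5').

Answer: 30.5

Derivation:
Step 1: insert 31 -> lo=[31] (size 1, max 31) hi=[] (size 0) -> median=31
Step 2: insert 1 -> lo=[1] (size 1, max 1) hi=[31] (size 1, min 31) -> median=16
Step 3: insert 43 -> lo=[1, 31] (size 2, max 31) hi=[43] (size 1, min 43) -> median=31
Step 4: insert 32 -> lo=[1, 31] (size 2, max 31) hi=[32, 43] (size 2, min 32) -> median=31.5
Step 5: insert 33 -> lo=[1, 31, 32] (size 3, max 32) hi=[33, 43] (size 2, min 33) -> median=32
Step 6: insert 5 -> lo=[1, 5, 31] (size 3, max 31) hi=[32, 33, 43] (size 3, min 32) -> median=31.5
Step 7: insert 30 -> lo=[1, 5, 30, 31] (size 4, max 31) hi=[32, 33, 43] (size 3, min 32) -> median=31
Step 8: insert 30 -> lo=[1, 5, 30, 30] (size 4, max 30) hi=[31, 32, 33, 43] (size 4, min 31) -> median=30.5
Step 9: insert 18 -> lo=[1, 5, 18, 30, 30] (size 5, max 30) hi=[31, 32, 33, 43] (size 4, min 31) -> median=30
Step 10: insert 4 -> lo=[1, 4, 5, 18, 30] (size 5, max 30) hi=[30, 31, 32, 33, 43] (size 5, min 30) -> median=30
Step 11: insert 40 -> lo=[1, 4, 5, 18, 30, 30] (size 6, max 30) hi=[31, 32, 33, 40, 43] (size 5, min 31) -> median=30
Step 12: insert 36 -> lo=[1, 4, 5, 18, 30, 30] (size 6, max 30) hi=[31, 32, 33, 36, 40, 43] (size 6, min 31) -> median=30.5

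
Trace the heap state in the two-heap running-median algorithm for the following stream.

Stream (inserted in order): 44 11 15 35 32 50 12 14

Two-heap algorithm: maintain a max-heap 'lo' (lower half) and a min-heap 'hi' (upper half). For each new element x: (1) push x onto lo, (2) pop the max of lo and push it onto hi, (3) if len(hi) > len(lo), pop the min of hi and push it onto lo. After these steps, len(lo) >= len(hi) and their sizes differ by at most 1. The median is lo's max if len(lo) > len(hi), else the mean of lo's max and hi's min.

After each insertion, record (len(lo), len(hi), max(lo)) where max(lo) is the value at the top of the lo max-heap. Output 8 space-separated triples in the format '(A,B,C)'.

Answer: (1,0,44) (1,1,11) (2,1,15) (2,2,15) (3,2,32) (3,3,32) (4,3,32) (4,4,15)

Derivation:
Step 1: insert 44 -> lo=[44] hi=[] -> (len(lo)=1, len(hi)=0, max(lo)=44)
Step 2: insert 11 -> lo=[11] hi=[44] -> (len(lo)=1, len(hi)=1, max(lo)=11)
Step 3: insert 15 -> lo=[11, 15] hi=[44] -> (len(lo)=2, len(hi)=1, max(lo)=15)
Step 4: insert 35 -> lo=[11, 15] hi=[35, 44] -> (len(lo)=2, len(hi)=2, max(lo)=15)
Step 5: insert 32 -> lo=[11, 15, 32] hi=[35, 44] -> (len(lo)=3, len(hi)=2, max(lo)=32)
Step 6: insert 50 -> lo=[11, 15, 32] hi=[35, 44, 50] -> (len(lo)=3, len(hi)=3, max(lo)=32)
Step 7: insert 12 -> lo=[11, 12, 15, 32] hi=[35, 44, 50] -> (len(lo)=4, len(hi)=3, max(lo)=32)
Step 8: insert 14 -> lo=[11, 12, 14, 15] hi=[32, 35, 44, 50] -> (len(lo)=4, len(hi)=4, max(lo)=15)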